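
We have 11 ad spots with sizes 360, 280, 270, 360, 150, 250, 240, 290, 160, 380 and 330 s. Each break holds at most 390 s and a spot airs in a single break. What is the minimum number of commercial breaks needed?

Total = 380 + 360 + 360 + 330 + 290 + 280 + 270 + 250 + 240 + 160 + 150 = 3070 s.
Lower bound: ⌈3070/390⌉ = 8 commercial breaks.
Also, 9 ad spots each exceed 195 s, and no two of those can share a break, so at least 9 commercial breaks are needed.
A packing using 10 commercial breaks:
  break 1: 380 = 380
  break 2: 360 = 360
  break 3: 360 = 360
  break 4: 330 = 330
  break 5: 290 = 290
  break 6: 280 = 280
  break 7: 270 = 270
  break 8: 250 = 250
  break 9: 240 + 150 = 390
  break 10: 160 = 160
No arrangement into 9 commercial breaks stays within capacity, so 10 is optimal.

10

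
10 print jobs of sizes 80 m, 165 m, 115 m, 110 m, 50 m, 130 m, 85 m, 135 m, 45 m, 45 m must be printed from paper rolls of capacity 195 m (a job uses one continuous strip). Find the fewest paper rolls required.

Total = 165 + 135 + 130 + 115 + 110 + 85 + 80 + 50 + 45 + 45 = 960 m.
Lower bound: ⌈960/195⌉ = 5 paper rolls.
A packing using 6 paper rolls:
  roll 1: 165 = 165
  roll 2: 135 + 50 = 185
  roll 3: 130 + 45 = 175
  roll 4: 115 + 80 = 195
  roll 5: 110 + 85 = 195
  roll 6: 45 = 45
No arrangement into 5 paper rolls stays within capacity, so 6 is optimal.

6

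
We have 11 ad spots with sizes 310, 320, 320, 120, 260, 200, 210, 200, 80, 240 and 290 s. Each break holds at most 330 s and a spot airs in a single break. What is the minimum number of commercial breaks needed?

Total = 320 + 320 + 310 + 290 + 260 + 240 + 210 + 200 + 200 + 120 + 80 = 2550 s.
Lower bound: ⌈2550/330⌉ = 8 commercial breaks.
Also, 9 ad spots each exceed 165 s, and no two of those can share a break, so at least 9 commercial breaks are needed.
A packing using 9 commercial breaks:
  break 1: 320 = 320
  break 2: 320 = 320
  break 3: 310 = 310
  break 4: 290 = 290
  break 5: 260 = 260
  break 6: 240 + 80 = 320
  break 7: 210 + 120 = 330
  break 8: 200 = 200
  break 9: 200 = 200
This matches the lower bound, so 9 is optimal.

9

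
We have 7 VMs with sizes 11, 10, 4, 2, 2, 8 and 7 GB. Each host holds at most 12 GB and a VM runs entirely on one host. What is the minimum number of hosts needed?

4

Total = 11 + 10 + 8 + 7 + 4 + 2 + 2 = 44 GB.
Lower bound: ⌈44/12⌉ = 4 hosts.
A packing using 4 hosts:
  host 1: 11 = 11
  host 2: 10 + 2 = 12
  host 3: 8 + 4 = 12
  host 4: 7 + 2 = 9
This matches the lower bound, so 4 is optimal.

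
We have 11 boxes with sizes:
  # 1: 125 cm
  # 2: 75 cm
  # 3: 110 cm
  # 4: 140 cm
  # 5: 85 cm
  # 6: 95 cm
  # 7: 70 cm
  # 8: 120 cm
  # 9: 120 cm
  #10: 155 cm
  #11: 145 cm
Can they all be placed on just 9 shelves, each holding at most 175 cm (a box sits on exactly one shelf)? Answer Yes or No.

Yes

A valid assignment using 9 shelves:
  shelf 1: 155 = 155
  shelf 2: 145 = 145
  shelf 3: 140 = 140
  shelf 4: 125 = 125
  shelf 5: 120 = 120
  shelf 6: 120 = 120
  shelf 7: 110 = 110
  shelf 8: 95 + 75 = 170
  shelf 9: 85 + 70 = 155
Every load is within 175 cm, so 9 shelves suffice.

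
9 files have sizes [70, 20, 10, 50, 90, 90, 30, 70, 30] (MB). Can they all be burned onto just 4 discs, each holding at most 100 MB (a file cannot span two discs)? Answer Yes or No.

No

Total = 460 MB; ⌈460/100⌉ = 5.
At least 5 discs are required, but only 4 are allowed.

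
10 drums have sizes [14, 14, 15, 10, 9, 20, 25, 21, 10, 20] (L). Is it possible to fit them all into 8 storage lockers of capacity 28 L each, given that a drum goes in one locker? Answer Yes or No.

Yes

A valid assignment using 7 storage lockers:
  locker 1: 25 = 25
  locker 2: 21 = 21
  locker 3: 20 = 20
  locker 4: 20 = 20
  locker 5: 15 + 10 = 25
  locker 6: 14 + 14 = 28
  locker 7: 10 + 9 = 19
That uses only 7 ≤ 8, so 8 storage lockers are enough.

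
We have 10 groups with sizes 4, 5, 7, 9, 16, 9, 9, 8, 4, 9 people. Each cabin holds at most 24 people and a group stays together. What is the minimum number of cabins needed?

Total = 16 + 9 + 9 + 9 + 9 + 8 + 7 + 5 + 4 + 4 = 80 people.
Lower bound: ⌈80/24⌉ = 4 cabins.
A packing using 4 cabins:
  cabin 1: 16 + 8 = 24
  cabin 2: 9 + 9 + 5 = 23
  cabin 3: 9 + 9 + 4 = 22
  cabin 4: 7 + 4 = 11
This matches the lower bound, so 4 is optimal.

4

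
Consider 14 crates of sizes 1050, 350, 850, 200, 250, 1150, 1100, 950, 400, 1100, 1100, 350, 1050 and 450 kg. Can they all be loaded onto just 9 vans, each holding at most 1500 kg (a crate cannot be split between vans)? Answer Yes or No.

Yes

A valid assignment using 8 vans:
  van 1: 1150 + 350 = 1500
  van 2: 1100 + 400 = 1500
  van 3: 1100 + 350 = 1450
  van 4: 1100 + 250 = 1350
  van 5: 1050 + 450 = 1500
  van 6: 1050 + 200 = 1250
  van 7: 950 = 950
  van 8: 850 = 850
That uses only 8 ≤ 9, so 9 vans are enough.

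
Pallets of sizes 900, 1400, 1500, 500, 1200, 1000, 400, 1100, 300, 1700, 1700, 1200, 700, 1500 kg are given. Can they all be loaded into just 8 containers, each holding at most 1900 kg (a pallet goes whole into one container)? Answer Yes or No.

No

Total = 15100 kg; ⌈15100/1900⌉ = 8.
9 pallets each exceed half the capacity and cannot share a container, forcing at least 9 containers.
At least 9 containers are required, but only 8 are allowed.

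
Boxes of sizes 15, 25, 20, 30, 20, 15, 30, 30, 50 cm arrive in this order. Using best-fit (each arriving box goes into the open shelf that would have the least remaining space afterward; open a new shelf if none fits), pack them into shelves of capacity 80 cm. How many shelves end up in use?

3

  15 → shelf 1 (new)  [load 15/80]
  25 → shelf 1  [load 40/80]
  20 → shelf 1  [load 60/80]
  30 → shelf 2 (new)  [load 30/80]
  20 → shelf 1  [load 80/80]
  15 → shelf 2  [load 45/80]
  30 → shelf 2  [load 75/80]
  30 → shelf 3 (new)  [load 30/80]
  50 → shelf 3  [load 80/80]
3 shelves opened.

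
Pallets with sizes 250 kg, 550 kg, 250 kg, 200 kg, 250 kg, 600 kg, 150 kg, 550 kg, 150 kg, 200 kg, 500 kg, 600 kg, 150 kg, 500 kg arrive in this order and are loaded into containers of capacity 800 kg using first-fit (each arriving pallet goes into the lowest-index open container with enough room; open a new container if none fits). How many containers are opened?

7

  250 → container 1 (new)  [load 250/800]
  550 → container 1  [load 800/800]
  250 → container 2 (new)  [load 250/800]
  200 → container 2  [load 450/800]
  250 → container 2  [load 700/800]
  600 → container 3 (new)  [load 600/800]
  150 → container 3  [load 750/800]
  550 → container 4 (new)  [load 550/800]
  150 → container 4  [load 700/800]
  200 → container 5 (new)  [load 200/800]
  500 → container 5  [load 700/800]
  600 → container 6 (new)  [load 600/800]
  150 → container 6  [load 750/800]
  500 → container 7 (new)  [load 500/800]
7 containers opened.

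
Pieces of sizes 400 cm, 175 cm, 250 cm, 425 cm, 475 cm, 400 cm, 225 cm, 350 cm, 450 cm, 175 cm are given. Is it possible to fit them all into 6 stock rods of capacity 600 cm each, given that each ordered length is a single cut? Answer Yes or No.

Total = 3325 cm; ⌈3325/600⌉ = 6.
The bound of 6 does not rule out 6, but exhaustive search shows no assignment into 6 stock rods of capacity 600 cm exists — the minimum is 7.

No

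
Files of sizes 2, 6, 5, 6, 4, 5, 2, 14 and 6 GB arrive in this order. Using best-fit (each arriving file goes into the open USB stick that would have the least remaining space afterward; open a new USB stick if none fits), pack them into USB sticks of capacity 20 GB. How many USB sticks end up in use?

3

  2 → USB stick 1 (new)  [load 2/20]
  6 → USB stick 1  [load 8/20]
  5 → USB stick 1  [load 13/20]
  6 → USB stick 1  [load 19/20]
  4 → USB stick 2 (new)  [load 4/20]
  5 → USB stick 2  [load 9/20]
  2 → USB stick 2  [load 11/20]
  14 → USB stick 3 (new)  [load 14/20]
  6 → USB stick 3  [load 20/20]
3 USB sticks opened.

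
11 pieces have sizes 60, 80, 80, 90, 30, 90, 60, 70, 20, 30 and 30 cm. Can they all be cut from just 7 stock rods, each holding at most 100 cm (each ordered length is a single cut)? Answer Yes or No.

A valid assignment using 7 stock rods:
  stock rod 1: 90 = 90
  stock rod 2: 90 = 90
  stock rod 3: 80 + 20 = 100
  stock rod 4: 80 = 80
  stock rod 5: 70 + 30 = 100
  stock rod 6: 60 + 30 = 90
  stock rod 7: 60 + 30 = 90
Every load is within 100 cm, so 7 stock rods suffice.

Yes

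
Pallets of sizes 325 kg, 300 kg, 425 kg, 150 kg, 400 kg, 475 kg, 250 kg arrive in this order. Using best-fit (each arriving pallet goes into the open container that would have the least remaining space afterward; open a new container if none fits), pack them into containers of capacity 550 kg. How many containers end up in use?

5

  325 → container 1 (new)  [load 325/550]
  300 → container 2 (new)  [load 300/550]
  425 → container 3 (new)  [load 425/550]
  150 → container 1  [load 475/550]
  400 → container 4 (new)  [load 400/550]
  475 → container 5 (new)  [load 475/550]
  250 → container 2  [load 550/550]
5 containers opened.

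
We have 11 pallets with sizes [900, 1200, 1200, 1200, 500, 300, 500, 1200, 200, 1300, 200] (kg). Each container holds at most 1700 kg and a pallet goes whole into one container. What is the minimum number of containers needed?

Total = 1300 + 1200 + 1200 + 1200 + 1200 + 900 + 500 + 500 + 300 + 200 + 200 = 8700 kg.
Lower bound: ⌈8700/1700⌉ = 6 containers.
A packing using 6 containers:
  container 1: 1300 + 300 = 1600
  container 2: 1200 + 500 = 1700
  container 3: 1200 + 500 = 1700
  container 4: 1200 + 200 + 200 = 1600
  container 5: 1200 = 1200
  container 6: 900 = 900
This matches the lower bound, so 6 is optimal.

6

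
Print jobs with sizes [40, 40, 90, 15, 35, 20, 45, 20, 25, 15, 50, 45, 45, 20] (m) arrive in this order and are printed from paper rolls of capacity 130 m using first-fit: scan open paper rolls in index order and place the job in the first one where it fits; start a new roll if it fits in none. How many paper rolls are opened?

  40 → roll 1 (new)  [load 40/130]
  40 → roll 1  [load 80/130]
  90 → roll 2 (new)  [load 90/130]
  15 → roll 1  [load 95/130]
  35 → roll 1  [load 130/130]
  20 → roll 2  [load 110/130]
  45 → roll 3 (new)  [load 45/130]
  20 → roll 2  [load 130/130]
  25 → roll 3  [load 70/130]
  15 → roll 3  [load 85/130]
  50 → roll 4 (new)  [load 50/130]
  45 → roll 3  [load 130/130]
  45 → roll 4  [load 95/130]
  20 → roll 4  [load 115/130]
4 paper rolls opened.

4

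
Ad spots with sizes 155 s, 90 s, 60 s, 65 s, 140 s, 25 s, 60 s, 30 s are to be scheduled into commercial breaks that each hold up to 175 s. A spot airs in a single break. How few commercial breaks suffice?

4

Total = 155 + 140 + 90 + 65 + 60 + 60 + 30 + 25 = 625 s.
Lower bound: ⌈625/175⌉ = 4 commercial breaks.
A packing using 4 commercial breaks:
  break 1: 155 = 155
  break 2: 140 + 30 = 170
  break 3: 90 + 65 = 155
  break 4: 60 + 60 + 25 = 145
This matches the lower bound, so 4 is optimal.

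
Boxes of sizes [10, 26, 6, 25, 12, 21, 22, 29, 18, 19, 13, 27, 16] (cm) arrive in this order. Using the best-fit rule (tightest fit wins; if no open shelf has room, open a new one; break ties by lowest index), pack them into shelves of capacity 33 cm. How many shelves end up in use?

10

  10 → shelf 1 (new)  [load 10/33]
  26 → shelf 2 (new)  [load 26/33]
  6 → shelf 2  [load 32/33]
  25 → shelf 3 (new)  [load 25/33]
  12 → shelf 1  [load 22/33]
  21 → shelf 4 (new)  [load 21/33]
  22 → shelf 5 (new)  [load 22/33]
  29 → shelf 6 (new)  [load 29/33]
  18 → shelf 7 (new)  [load 18/33]
  19 → shelf 8 (new)  [load 19/33]
  13 → shelf 8  [load 32/33]
  27 → shelf 9 (new)  [load 27/33]
  16 → shelf 10 (new)  [load 16/33]
10 shelves opened.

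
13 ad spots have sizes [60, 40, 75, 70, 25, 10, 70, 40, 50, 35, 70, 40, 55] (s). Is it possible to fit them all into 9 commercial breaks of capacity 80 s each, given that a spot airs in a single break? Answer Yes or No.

A valid assignment using 9 commercial breaks:
  break 1: 75 = 75
  break 2: 70 + 10 = 80
  break 3: 70 = 70
  break 4: 70 = 70
  break 5: 60 = 60
  break 6: 55 + 25 = 80
  break 7: 50 = 50
  break 8: 40 + 40 = 80
  break 9: 40 + 35 = 75
Every load is within 80 s, so 9 commercial breaks suffice.

Yes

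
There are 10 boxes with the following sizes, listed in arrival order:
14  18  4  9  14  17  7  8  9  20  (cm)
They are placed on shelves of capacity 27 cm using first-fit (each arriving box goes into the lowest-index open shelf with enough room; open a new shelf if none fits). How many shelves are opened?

5

  14 → shelf 1 (new)  [load 14/27]
  18 → shelf 2 (new)  [load 18/27]
  4 → shelf 1  [load 18/27]
  9 → shelf 1  [load 27/27]
  14 → shelf 3 (new)  [load 14/27]
  17 → shelf 4 (new)  [load 17/27]
  7 → shelf 2  [load 25/27]
  8 → shelf 3  [load 22/27]
  9 → shelf 4  [load 26/27]
  20 → shelf 5 (new)  [load 20/27]
5 shelves opened.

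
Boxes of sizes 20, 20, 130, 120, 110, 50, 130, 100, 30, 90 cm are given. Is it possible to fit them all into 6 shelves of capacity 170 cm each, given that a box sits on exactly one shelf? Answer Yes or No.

Yes

A valid assignment using 6 shelves:
  shelf 1: 130 + 30 = 160
  shelf 2: 130 + 20 + 20 = 170
  shelf 3: 120 + 50 = 170
  shelf 4: 110 = 110
  shelf 5: 100 = 100
  shelf 6: 90 = 90
Every load is within 170 cm, so 6 shelves suffice.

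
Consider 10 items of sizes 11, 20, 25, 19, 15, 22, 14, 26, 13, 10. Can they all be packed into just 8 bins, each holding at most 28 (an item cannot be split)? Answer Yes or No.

A valid assignment using 8 bins:
  bin 1: 26 = 26
  bin 2: 25 = 25
  bin 3: 22 = 22
  bin 4: 20 = 20
  bin 5: 19 = 19
  bin 6: 15 + 13 = 28
  bin 7: 14 + 11 = 25
  bin 8: 10 = 10
Every load is within 28, so 8 bins suffice.

Yes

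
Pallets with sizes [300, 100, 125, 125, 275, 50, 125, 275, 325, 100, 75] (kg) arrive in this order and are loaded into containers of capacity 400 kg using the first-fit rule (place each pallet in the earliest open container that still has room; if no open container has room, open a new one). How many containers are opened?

5

  300 → container 1 (new)  [load 300/400]
  100 → container 1  [load 400/400]
  125 → container 2 (new)  [load 125/400]
  125 → container 2  [load 250/400]
  275 → container 3 (new)  [load 275/400]
  50 → container 2  [load 300/400]
  125 → container 3  [load 400/400]
  275 → container 4 (new)  [load 275/400]
  325 → container 5 (new)  [load 325/400]
  100 → container 2  [load 400/400]
  75 → container 4  [load 350/400]
5 containers opened.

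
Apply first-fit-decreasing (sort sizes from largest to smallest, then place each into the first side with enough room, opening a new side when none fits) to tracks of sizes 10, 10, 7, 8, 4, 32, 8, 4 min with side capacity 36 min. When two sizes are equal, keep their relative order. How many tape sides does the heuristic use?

3

Sorted descending: 32, 10, 10, 8, 8, 7, 4, 4.
  32 → side 1 (new)  [load 32/36]
  10 → side 2 (new)  [load 10/36]
  10 → side 2  [load 20/36]
  8 → side 2  [load 28/36]
  8 → side 2  [load 36/36]
  7 → side 3 (new)  [load 7/36]
  4 → side 1  [load 36/36]
  4 → side 3  [load 11/36]
3 tape sides opened.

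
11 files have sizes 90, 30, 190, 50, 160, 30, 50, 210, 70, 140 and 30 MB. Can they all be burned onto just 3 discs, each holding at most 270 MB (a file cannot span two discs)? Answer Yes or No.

No

Total = 1050 MB; ⌈1050/270⌉ = 4.
At least 4 discs are required, but only 3 are allowed.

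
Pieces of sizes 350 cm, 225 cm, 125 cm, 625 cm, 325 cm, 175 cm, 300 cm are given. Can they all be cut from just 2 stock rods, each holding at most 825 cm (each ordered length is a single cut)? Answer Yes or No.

Total = 2125 cm; ⌈2125/825⌉ = 3.
At least 3 stock rods are required, but only 2 are allowed.

No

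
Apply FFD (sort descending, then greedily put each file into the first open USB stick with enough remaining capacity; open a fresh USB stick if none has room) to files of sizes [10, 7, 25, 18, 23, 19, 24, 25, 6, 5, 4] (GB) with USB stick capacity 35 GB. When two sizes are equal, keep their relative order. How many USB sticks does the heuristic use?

6

Sorted descending: 25, 25, 24, 23, 19, 18, 10, 7, 6, 5, 4.
  25 → USB stick 1 (new)  [load 25/35]
  25 → USB stick 2 (new)  [load 25/35]
  24 → USB stick 3 (new)  [load 24/35]
  23 → USB stick 4 (new)  [load 23/35]
  19 → USB stick 5 (new)  [load 19/35]
  18 → USB stick 6 (new)  [load 18/35]
  10 → USB stick 1  [load 35/35]
  7 → USB stick 2  [load 32/35]
  6 → USB stick 3  [load 30/35]
  5 → USB stick 3  [load 35/35]
  4 → USB stick 4  [load 27/35]
6 USB sticks opened.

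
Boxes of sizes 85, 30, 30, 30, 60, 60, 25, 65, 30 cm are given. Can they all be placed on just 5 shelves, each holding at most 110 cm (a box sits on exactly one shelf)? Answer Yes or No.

Yes

A valid assignment using 5 shelves:
  shelf 1: 85 + 25 = 110
  shelf 2: 65 + 30 = 95
  shelf 3: 60 + 30 = 90
  shelf 4: 60 + 30 = 90
  shelf 5: 30 = 30
Every load is within 110 cm, so 5 shelves suffice.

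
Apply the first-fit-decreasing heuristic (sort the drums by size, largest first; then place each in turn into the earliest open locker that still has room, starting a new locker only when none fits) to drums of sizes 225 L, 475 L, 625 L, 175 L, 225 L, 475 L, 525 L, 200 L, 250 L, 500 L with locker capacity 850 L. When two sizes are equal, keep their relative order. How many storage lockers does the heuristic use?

5

Sorted descending: 625, 525, 500, 475, 475, 250, 225, 225, 200, 175.
  625 → locker 1 (new)  [load 625/850]
  525 → locker 2 (new)  [load 525/850]
  500 → locker 3 (new)  [load 500/850]
  475 → locker 4 (new)  [load 475/850]
  475 → locker 5 (new)  [load 475/850]
  250 → locker 2  [load 775/850]
  225 → locker 1  [load 850/850]
  225 → locker 3  [load 725/850]
  200 → locker 4  [load 675/850]
  175 → locker 4  [load 850/850]
5 storage lockers opened.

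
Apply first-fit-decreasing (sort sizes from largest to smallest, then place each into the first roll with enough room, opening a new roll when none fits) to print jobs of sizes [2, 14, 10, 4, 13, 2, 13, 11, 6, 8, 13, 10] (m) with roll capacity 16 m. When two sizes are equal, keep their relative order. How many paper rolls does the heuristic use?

8

Sorted descending: 14, 13, 13, 13, 11, 10, 10, 8, 6, 4, 2, 2.
  14 → roll 1 (new)  [load 14/16]
  13 → roll 2 (new)  [load 13/16]
  13 → roll 3 (new)  [load 13/16]
  13 → roll 4 (new)  [load 13/16]
  11 → roll 5 (new)  [load 11/16]
  10 → roll 6 (new)  [load 10/16]
  10 → roll 7 (new)  [load 10/16]
  8 → roll 8 (new)  [load 8/16]
  6 → roll 6  [load 16/16]
  4 → roll 5  [load 15/16]
  2 → roll 1  [load 16/16]
  2 → roll 2  [load 15/16]
8 paper rolls opened.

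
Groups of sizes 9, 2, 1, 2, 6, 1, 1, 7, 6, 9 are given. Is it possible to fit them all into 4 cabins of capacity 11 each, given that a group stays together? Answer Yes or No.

No

Total = 44; ⌈44/11⌉ = 4.
5 groups each exceed half the capacity and cannot share a cabin, forcing at least 5 cabins.
At least 5 cabins are required, but only 4 are allowed.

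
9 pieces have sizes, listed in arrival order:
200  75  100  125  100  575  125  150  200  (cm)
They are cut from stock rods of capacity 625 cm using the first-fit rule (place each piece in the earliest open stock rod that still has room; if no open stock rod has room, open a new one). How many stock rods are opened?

3

  200 → stock rod 1 (new)  [load 200/625]
  75 → stock rod 1  [load 275/625]
  100 → stock rod 1  [load 375/625]
  125 → stock rod 1  [load 500/625]
  100 → stock rod 1  [load 600/625]
  575 → stock rod 2 (new)  [load 575/625]
  125 → stock rod 3 (new)  [load 125/625]
  150 → stock rod 3  [load 275/625]
  200 → stock rod 3  [load 475/625]
3 stock rods opened.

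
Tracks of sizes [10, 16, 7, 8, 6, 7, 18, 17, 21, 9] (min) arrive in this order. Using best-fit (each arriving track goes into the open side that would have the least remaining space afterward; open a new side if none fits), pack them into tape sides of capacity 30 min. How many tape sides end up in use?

5

  10 → side 1 (new)  [load 10/30]
  16 → side 1  [load 26/30]
  7 → side 2 (new)  [load 7/30]
  8 → side 2  [load 15/30]
  6 → side 2  [load 21/30]
  7 → side 2  [load 28/30]
  18 → side 3 (new)  [load 18/30]
  17 → side 4 (new)  [load 17/30]
  21 → side 5 (new)  [load 21/30]
  9 → side 5  [load 30/30]
5 tape sides opened.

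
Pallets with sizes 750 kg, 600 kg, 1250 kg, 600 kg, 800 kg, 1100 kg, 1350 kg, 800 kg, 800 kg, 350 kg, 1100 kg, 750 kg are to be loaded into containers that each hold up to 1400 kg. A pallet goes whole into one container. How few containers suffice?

Total = 1350 + 1250 + 1100 + 1100 + 800 + 800 + 800 + 750 + 750 + 600 + 600 + 350 = 10250 kg.
Lower bound: ⌈10250/1400⌉ = 8 containers.
Also, 9 pallets each exceed 700 kg, and no two of those can share a container, so at least 9 containers are needed.
A packing using 9 containers:
  container 1: 1350 = 1350
  container 2: 1250 = 1250
  container 3: 1100 = 1100
  container 4: 1100 = 1100
  container 5: 800 + 600 = 1400
  container 6: 800 + 600 = 1400
  container 7: 800 + 350 = 1150
  container 8: 750 = 750
  container 9: 750 = 750
This matches the lower bound, so 9 is optimal.

9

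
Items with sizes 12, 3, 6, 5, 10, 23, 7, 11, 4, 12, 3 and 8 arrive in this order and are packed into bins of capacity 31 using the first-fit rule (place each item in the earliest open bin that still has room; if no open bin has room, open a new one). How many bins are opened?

  12 → bin 1 (new)  [load 12/31]
  3 → bin 1  [load 15/31]
  6 → bin 1  [load 21/31]
  5 → bin 1  [load 26/31]
  10 → bin 2 (new)  [load 10/31]
  23 → bin 3 (new)  [load 23/31]
  7 → bin 2  [load 17/31]
  11 → bin 2  [load 28/31]
  4 → bin 1  [load 30/31]
  12 → bin 4 (new)  [load 12/31]
  3 → bin 2  [load 31/31]
  8 → bin 3  [load 31/31]
4 bins opened.

4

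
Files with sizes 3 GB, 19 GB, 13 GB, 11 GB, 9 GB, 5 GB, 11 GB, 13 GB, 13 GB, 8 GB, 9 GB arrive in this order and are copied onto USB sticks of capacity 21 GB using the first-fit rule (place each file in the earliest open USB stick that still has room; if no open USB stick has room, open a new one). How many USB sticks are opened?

  3 → USB stick 1 (new)  [load 3/21]
  19 → USB stick 2 (new)  [load 19/21]
  13 → USB stick 1  [load 16/21]
  11 → USB stick 3 (new)  [load 11/21]
  9 → USB stick 3  [load 20/21]
  5 → USB stick 1  [load 21/21]
  11 → USB stick 4 (new)  [load 11/21]
  13 → USB stick 5 (new)  [load 13/21]
  13 → USB stick 6 (new)  [load 13/21]
  8 → USB stick 4  [load 19/21]
  9 → USB stick 7 (new)  [load 9/21]
7 USB sticks opened.

7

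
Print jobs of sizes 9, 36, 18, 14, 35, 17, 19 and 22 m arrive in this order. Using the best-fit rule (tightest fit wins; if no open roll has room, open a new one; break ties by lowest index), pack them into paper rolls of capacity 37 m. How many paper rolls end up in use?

6

  9 → roll 1 (new)  [load 9/37]
  36 → roll 2 (new)  [load 36/37]
  18 → roll 1  [load 27/37]
  14 → roll 3 (new)  [load 14/37]
  35 → roll 4 (new)  [load 35/37]
  17 → roll 3  [load 31/37]
  19 → roll 5 (new)  [load 19/37]
  22 → roll 6 (new)  [load 22/37]
6 paper rolls opened.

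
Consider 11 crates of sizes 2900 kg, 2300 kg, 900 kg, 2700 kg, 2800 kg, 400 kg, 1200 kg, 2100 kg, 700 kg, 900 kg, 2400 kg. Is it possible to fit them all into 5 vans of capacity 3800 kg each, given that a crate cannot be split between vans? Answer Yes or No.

Total = 19300 kg; ⌈19300/3800⌉ = 6.
At least 6 vans are required, but only 5 are allowed.

No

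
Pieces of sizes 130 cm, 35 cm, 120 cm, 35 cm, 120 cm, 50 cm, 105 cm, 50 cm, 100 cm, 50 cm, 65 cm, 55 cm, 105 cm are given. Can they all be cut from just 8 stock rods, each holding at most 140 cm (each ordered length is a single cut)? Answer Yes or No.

Total = 1020 cm; ⌈1020/140⌉ = 8.
The bound of 8 does not rule out 8, but exhaustive search shows no assignment into 8 stock rods of capacity 140 cm exists — the minimum is 9.

No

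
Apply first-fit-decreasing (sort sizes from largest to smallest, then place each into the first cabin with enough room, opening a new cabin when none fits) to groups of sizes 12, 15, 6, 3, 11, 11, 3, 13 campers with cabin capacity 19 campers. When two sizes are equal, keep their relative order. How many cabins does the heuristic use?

5

Sorted descending: 15, 13, 12, 11, 11, 6, 3, 3.
  15 → cabin 1 (new)  [load 15/19]
  13 → cabin 2 (new)  [load 13/19]
  12 → cabin 3 (new)  [load 12/19]
  11 → cabin 4 (new)  [load 11/19]
  11 → cabin 5 (new)  [load 11/19]
  6 → cabin 2  [load 19/19]
  3 → cabin 1  [load 18/19]
  3 → cabin 3  [load 15/19]
5 cabins opened.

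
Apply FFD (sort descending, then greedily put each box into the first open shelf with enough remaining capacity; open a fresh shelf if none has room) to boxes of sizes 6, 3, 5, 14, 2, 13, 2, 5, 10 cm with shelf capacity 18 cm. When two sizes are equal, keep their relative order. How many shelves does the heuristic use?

4

Sorted descending: 14, 13, 10, 6, 5, 5, 3, 2, 2.
  14 → shelf 1 (new)  [load 14/18]
  13 → shelf 2 (new)  [load 13/18]
  10 → shelf 3 (new)  [load 10/18]
  6 → shelf 3  [load 16/18]
  5 → shelf 2  [load 18/18]
  5 → shelf 4 (new)  [load 5/18]
  3 → shelf 1  [load 17/18]
  2 → shelf 3  [load 18/18]
  2 → shelf 4  [load 7/18]
4 shelves opened.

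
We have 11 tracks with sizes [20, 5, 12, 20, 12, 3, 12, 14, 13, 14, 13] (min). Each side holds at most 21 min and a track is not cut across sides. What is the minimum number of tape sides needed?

9

Total = 20 + 20 + 14 + 14 + 13 + 13 + 12 + 12 + 12 + 5 + 3 = 138 min.
Lower bound: ⌈138/21⌉ = 7 tape sides.
Also, 9 tracks each exceed 21/2 min, and no two of those can share a side, so at least 9 tape sides are needed.
A packing using 9 tape sides:
  side 1: 20 = 20
  side 2: 20 = 20
  side 3: 14 + 5 = 19
  side 4: 14 + 3 = 17
  side 5: 13 = 13
  side 6: 13 = 13
  side 7: 12 = 12
  side 8: 12 = 12
  side 9: 12 = 12
This matches the lower bound, so 9 is optimal.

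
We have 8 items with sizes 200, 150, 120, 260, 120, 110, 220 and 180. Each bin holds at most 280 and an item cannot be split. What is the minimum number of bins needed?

Total = 260 + 220 + 200 + 180 + 150 + 120 + 120 + 110 = 1360.
Lower bound: ⌈1360/280⌉ = 5 bins.
A packing using 6 bins:
  bin 1: 260 = 260
  bin 2: 220 = 220
  bin 3: 200 = 200
  bin 4: 180 = 180
  bin 5: 150 + 120 = 270
  bin 6: 120 + 110 = 230
No arrangement into 5 bins stays within capacity, so 6 is optimal.

6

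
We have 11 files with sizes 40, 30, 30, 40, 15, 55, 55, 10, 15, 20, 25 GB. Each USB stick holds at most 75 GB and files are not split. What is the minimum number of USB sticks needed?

Total = 55 + 55 + 40 + 40 + 30 + 30 + 25 + 20 + 15 + 15 + 10 = 335 GB.
Lower bound: ⌈335/75⌉ = 5 USB sticks.
A packing using 5 USB sticks:
  USB stick 1: 55 + 20 = 75
  USB stick 2: 55 + 15 = 70
  USB stick 3: 40 + 30 = 70
  USB stick 4: 40 + 30 = 70
  USB stick 5: 25 + 15 + 10 = 50
This matches the lower bound, so 5 is optimal.

5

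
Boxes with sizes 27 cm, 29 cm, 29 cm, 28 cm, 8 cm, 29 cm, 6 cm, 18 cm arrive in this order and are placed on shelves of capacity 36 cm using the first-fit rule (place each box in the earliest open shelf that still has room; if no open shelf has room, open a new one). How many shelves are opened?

  27 → shelf 1 (new)  [load 27/36]
  29 → shelf 2 (new)  [load 29/36]
  29 → shelf 3 (new)  [load 29/36]
  28 → shelf 4 (new)  [load 28/36]
  8 → shelf 1  [load 35/36]
  29 → shelf 5 (new)  [load 29/36]
  6 → shelf 2  [load 35/36]
  18 → shelf 6 (new)  [load 18/36]
6 shelves opened.

6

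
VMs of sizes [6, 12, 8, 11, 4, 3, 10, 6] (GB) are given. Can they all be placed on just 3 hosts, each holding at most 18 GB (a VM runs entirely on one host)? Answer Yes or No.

No

Total = 60 GB; ⌈60/18⌉ = 4.
At least 4 hosts are required, but only 3 are allowed.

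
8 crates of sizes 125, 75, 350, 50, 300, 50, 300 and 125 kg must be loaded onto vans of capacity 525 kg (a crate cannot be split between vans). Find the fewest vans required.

3

Total = 350 + 300 + 300 + 125 + 125 + 75 + 50 + 50 = 1375 kg.
Lower bound: ⌈1375/525⌉ = 3 vans.
A packing using 3 vans:
  van 1: 350 + 125 + 50 = 525
  van 2: 300 + 125 + 75 = 500
  van 3: 300 + 50 = 350
This matches the lower bound, so 3 is optimal.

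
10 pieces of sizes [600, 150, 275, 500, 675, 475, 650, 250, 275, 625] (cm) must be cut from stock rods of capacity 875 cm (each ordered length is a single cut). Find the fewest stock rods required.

6

Total = 675 + 650 + 625 + 600 + 500 + 475 + 275 + 275 + 250 + 150 = 4475 cm.
Lower bound: ⌈4475/875⌉ = 6 stock rods.
A packing using 6 stock rods:
  stock rod 1: 675 + 150 = 825
  stock rod 2: 650 = 650
  stock rod 3: 625 + 250 = 875
  stock rod 4: 600 + 275 = 875
  stock rod 5: 500 + 275 = 775
  stock rod 6: 475 = 475
This matches the lower bound, so 6 is optimal.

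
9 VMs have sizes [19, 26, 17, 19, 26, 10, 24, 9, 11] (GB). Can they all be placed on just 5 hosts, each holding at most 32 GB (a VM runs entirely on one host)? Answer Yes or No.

Total = 161 GB; ⌈161/32⌉ = 6.
At least 6 hosts are required, but only 5 are allowed.

No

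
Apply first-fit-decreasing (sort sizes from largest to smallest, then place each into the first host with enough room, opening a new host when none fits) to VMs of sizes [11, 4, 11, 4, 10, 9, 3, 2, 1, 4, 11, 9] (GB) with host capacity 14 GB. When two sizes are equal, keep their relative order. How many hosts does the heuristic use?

6

Sorted descending: 11, 11, 11, 10, 9, 9, 4, 4, 4, 3, 2, 1.
  11 → host 1 (new)  [load 11/14]
  11 → host 2 (new)  [load 11/14]
  11 → host 3 (new)  [load 11/14]
  10 → host 4 (new)  [load 10/14]
  9 → host 5 (new)  [load 9/14]
  9 → host 6 (new)  [load 9/14]
  4 → host 4  [load 14/14]
  4 → host 5  [load 13/14]
  4 → host 6  [load 13/14]
  3 → host 1  [load 14/14]
  2 → host 2  [load 13/14]
  1 → host 2  [load 14/14]
6 hosts opened.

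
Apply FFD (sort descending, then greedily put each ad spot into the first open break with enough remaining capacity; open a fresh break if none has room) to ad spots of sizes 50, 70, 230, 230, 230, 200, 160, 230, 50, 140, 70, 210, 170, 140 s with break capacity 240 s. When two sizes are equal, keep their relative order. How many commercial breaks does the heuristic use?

Sorted descending: 230, 230, 230, 230, 210, 200, 170, 160, 140, 140, 70, 70, 50, 50.
  230 → break 1 (new)  [load 230/240]
  230 → break 2 (new)  [load 230/240]
  230 → break 3 (new)  [load 230/240]
  230 → break 4 (new)  [load 230/240]
  210 → break 5 (new)  [load 210/240]
  200 → break 6 (new)  [load 200/240]
  170 → break 7 (new)  [load 170/240]
  160 → break 8 (new)  [load 160/240]
  140 → break 9 (new)  [load 140/240]
  140 → break 10 (new)  [load 140/240]
  70 → break 7  [load 240/240]
  70 → break 8  [load 230/240]
  50 → break 9  [load 190/240]
  50 → break 9  [load 240/240]
10 commercial breaks opened.

10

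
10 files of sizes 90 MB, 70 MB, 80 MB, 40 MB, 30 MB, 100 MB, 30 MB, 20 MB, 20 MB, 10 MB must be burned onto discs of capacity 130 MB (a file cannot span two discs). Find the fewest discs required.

4

Total = 100 + 90 + 80 + 70 + 40 + 30 + 30 + 20 + 20 + 10 = 490 MB.
Lower bound: ⌈490/130⌉ = 4 discs.
A packing using 4 discs:
  disc 1: 100 + 30 = 130
  disc 2: 90 + 40 = 130
  disc 3: 80 + 30 + 20 = 130
  disc 4: 70 + 20 + 10 = 100
This matches the lower bound, so 4 is optimal.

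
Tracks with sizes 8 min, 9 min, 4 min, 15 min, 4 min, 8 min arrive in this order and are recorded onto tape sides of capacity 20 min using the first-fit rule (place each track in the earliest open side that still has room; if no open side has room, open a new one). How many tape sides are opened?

  8 → side 1 (new)  [load 8/20]
  9 → side 1  [load 17/20]
  4 → side 2 (new)  [load 4/20]
  15 → side 2  [load 19/20]
  4 → side 3 (new)  [load 4/20]
  8 → side 3  [load 12/20]
3 tape sides opened.

3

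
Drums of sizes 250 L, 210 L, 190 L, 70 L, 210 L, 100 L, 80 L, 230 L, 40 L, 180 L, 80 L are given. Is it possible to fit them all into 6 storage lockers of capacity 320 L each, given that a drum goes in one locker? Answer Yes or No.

A valid assignment using 6 storage lockers:
  locker 1: 250 + 70 = 320
  locker 2: 230 + 80 = 310
  locker 3: 210 + 100 = 310
  locker 4: 210 + 80 = 290
  locker 5: 190 + 40 = 230
  locker 6: 180 = 180
Every load is within 320 L, so 6 storage lockers suffice.

Yes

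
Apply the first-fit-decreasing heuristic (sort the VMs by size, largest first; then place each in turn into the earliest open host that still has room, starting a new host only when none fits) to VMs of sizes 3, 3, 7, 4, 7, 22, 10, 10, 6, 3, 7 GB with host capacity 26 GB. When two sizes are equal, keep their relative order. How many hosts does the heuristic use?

Sorted descending: 22, 10, 10, 7, 7, 7, 6, 4, 3, 3, 3.
  22 → host 1 (new)  [load 22/26]
  10 → host 2 (new)  [load 10/26]
  10 → host 2  [load 20/26]
  7 → host 3 (new)  [load 7/26]
  7 → host 3  [load 14/26]
  7 → host 3  [load 21/26]
  6 → host 2  [load 26/26]
  4 → host 1  [load 26/26]
  3 → host 3  [load 24/26]
  3 → host 4 (new)  [load 3/26]
  3 → host 4  [load 6/26]
4 hosts opened.

4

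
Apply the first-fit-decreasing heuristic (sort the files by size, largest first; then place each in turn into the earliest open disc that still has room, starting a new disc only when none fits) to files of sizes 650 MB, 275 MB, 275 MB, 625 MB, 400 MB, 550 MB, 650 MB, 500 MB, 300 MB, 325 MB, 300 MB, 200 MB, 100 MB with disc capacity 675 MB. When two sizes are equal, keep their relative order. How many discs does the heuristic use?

9

Sorted descending: 650, 650, 625, 550, 500, 400, 325, 300, 300, 275, 275, 200, 100.
  650 → disc 1 (new)  [load 650/675]
  650 → disc 2 (new)  [load 650/675]
  625 → disc 3 (new)  [load 625/675]
  550 → disc 4 (new)  [load 550/675]
  500 → disc 5 (new)  [load 500/675]
  400 → disc 6 (new)  [load 400/675]
  325 → disc 7 (new)  [load 325/675]
  300 → disc 7  [load 625/675]
  300 → disc 8 (new)  [load 300/675]
  275 → disc 6  [load 675/675]
  275 → disc 8  [load 575/675]
  200 → disc 9 (new)  [load 200/675]
  100 → disc 4  [load 650/675]
9 discs opened.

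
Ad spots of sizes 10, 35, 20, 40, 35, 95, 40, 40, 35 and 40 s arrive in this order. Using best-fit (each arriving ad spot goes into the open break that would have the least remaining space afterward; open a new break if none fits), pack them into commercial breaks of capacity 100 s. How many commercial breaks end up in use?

5

  10 → break 1 (new)  [load 10/100]
  35 → break 1  [load 45/100]
  20 → break 1  [load 65/100]
  40 → break 2 (new)  [load 40/100]
  35 → break 1  [load 100/100]
  95 → break 3 (new)  [load 95/100]
  40 → break 2  [load 80/100]
  40 → break 4 (new)  [load 40/100]
  35 → break 4  [load 75/100]
  40 → break 5 (new)  [load 40/100]
5 commercial breaks opened.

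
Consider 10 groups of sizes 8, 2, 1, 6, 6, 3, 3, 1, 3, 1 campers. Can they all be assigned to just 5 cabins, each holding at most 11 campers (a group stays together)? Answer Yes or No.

Yes

A valid assignment using 4 cabins:
  cabin 1: 8 + 3 = 11
  cabin 2: 6 + 3 + 2 = 11
  cabin 3: 6 + 3 + 1 + 1 = 11
  cabin 4: 1 = 1
That uses only 4 ≤ 5, so 5 cabins are enough.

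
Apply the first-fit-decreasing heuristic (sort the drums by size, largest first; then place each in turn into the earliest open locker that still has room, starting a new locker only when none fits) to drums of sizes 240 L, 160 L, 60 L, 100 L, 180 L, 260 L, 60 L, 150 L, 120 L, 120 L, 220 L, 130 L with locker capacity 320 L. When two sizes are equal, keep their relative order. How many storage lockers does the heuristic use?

Sorted descending: 260, 240, 220, 180, 160, 150, 130, 120, 120, 100, 60, 60.
  260 → locker 1 (new)  [load 260/320]
  240 → locker 2 (new)  [load 240/320]
  220 → locker 3 (new)  [load 220/320]
  180 → locker 4 (new)  [load 180/320]
  160 → locker 5 (new)  [load 160/320]
  150 → locker 5  [load 310/320]
  130 → locker 4  [load 310/320]
  120 → locker 6 (new)  [load 120/320]
  120 → locker 6  [load 240/320]
  100 → locker 3  [load 320/320]
  60 → locker 1  [load 320/320]
  60 → locker 2  [load 300/320]
6 storage lockers opened.

6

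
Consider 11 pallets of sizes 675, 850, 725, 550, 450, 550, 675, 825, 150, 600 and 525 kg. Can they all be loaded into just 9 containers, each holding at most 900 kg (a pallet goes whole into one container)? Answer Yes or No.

Total = 6575 kg; ⌈6575/900⌉ = 8.
9 pallets each exceed half the capacity and cannot share a container, forcing at least 9 containers.
The bound of 9 does not rule out 9, but exhaustive search shows no assignment into 9 containers of capacity 900 kg exists — the minimum is 10.

No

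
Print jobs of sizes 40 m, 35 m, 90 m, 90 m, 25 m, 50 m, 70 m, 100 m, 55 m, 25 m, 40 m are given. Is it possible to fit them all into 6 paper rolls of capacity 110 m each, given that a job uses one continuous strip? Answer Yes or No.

No

Total = 620 m; ⌈620/110⌉ = 6.
The bound of 6 does not rule out 6, but exhaustive search shows no assignment into 6 paper rolls of capacity 110 m exists — the minimum is 7.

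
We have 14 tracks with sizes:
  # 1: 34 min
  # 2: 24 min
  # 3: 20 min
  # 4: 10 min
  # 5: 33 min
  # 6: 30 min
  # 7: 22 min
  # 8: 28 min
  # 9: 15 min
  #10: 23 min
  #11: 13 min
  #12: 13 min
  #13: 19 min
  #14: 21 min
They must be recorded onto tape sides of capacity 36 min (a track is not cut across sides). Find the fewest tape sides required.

Total = 34 + 33 + 30 + 28 + 24 + 23 + 22 + 21 + 20 + 19 + 15 + 13 + 13 + 10 = 305 min.
Lower bound: ⌈305/36⌉ = 9 tape sides.
Also, 10 tracks each exceed 18 min, and no two of those can share a side, so at least 10 tape sides are needed.
A packing using 10 tape sides:
  side 1: 34 = 34
  side 2: 33 = 33
  side 3: 30 = 30
  side 4: 28 = 28
  side 5: 24 + 10 = 34
  side 6: 23 + 13 = 36
  side 7: 22 + 13 = 35
  side 8: 21 + 15 = 36
  side 9: 20 = 20
  side 10: 19 = 19
This matches the lower bound, so 10 is optimal.

10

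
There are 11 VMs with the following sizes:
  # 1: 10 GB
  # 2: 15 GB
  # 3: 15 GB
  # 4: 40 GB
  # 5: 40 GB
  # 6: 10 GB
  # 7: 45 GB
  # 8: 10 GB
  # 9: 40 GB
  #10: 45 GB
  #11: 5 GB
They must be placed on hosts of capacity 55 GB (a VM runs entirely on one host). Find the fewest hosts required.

5

Total = 45 + 45 + 40 + 40 + 40 + 15 + 15 + 10 + 10 + 10 + 5 = 275 GB.
Lower bound: ⌈275/55⌉ = 5 hosts.
A packing using 5 hosts:
  host 1: 45 + 10 = 55
  host 2: 45 + 10 = 55
  host 3: 40 + 15 = 55
  host 4: 40 + 15 = 55
  host 5: 40 + 10 + 5 = 55
This matches the lower bound, so 5 is optimal.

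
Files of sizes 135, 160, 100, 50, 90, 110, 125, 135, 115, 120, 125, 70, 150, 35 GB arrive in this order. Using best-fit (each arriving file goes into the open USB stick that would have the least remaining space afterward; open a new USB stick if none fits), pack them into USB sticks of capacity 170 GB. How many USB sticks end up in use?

  135 → USB stick 1 (new)  [load 135/170]
  160 → USB stick 2 (new)  [load 160/170]
  100 → USB stick 3 (new)  [load 100/170]
  50 → USB stick 3  [load 150/170]
  90 → USB stick 4 (new)  [load 90/170]
  110 → USB stick 5 (new)  [load 110/170]
  125 → USB stick 6 (new)  [load 125/170]
  135 → USB stick 7 (new)  [load 135/170]
  115 → USB stick 8 (new)  [load 115/170]
  120 → USB stick 9 (new)  [load 120/170]
  125 → USB stick 10 (new)  [load 125/170]
  70 → USB stick 4  [load 160/170]
  150 → USB stick 11 (new)  [load 150/170]
  35 → USB stick 1  [load 170/170]
11 USB sticks opened.

11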